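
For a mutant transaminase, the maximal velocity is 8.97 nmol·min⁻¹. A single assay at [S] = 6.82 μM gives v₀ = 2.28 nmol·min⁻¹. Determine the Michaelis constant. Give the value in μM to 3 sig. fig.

From v = Vmax[S]/(Km+[S]), Km = [S](Vmax − v)/v.
Km = 6.82 × (8.97 − 2.28) / 2.28 = 45.63/2.28 = 20.0 μM.

20.0 μM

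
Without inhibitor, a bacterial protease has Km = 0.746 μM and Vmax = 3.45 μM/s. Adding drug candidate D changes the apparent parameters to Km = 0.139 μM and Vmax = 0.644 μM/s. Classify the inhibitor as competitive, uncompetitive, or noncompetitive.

uncompetitive

Both Km and Vmax decrease by the same factor (~5.36-fold) — characteristic of uncompetitive inhibition.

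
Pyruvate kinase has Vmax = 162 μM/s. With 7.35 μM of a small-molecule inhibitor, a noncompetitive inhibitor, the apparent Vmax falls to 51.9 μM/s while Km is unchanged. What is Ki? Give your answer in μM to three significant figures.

Noncompetitive: Vmax,app = Vmax/α with α = 1 + [I]/Ki.
α = Vmax/Vmax,app = 162/51.9 = 3.121.
Ki = [I]/(α − 1) = 7.35/2.121 = 3.46 μM.

3.46 μM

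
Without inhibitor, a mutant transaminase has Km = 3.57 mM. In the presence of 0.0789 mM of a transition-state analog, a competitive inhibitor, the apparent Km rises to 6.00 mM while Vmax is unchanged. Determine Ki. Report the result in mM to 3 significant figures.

Competitive: Km,app = α·Km with α = 1 + [I]/Ki.
α = Km,app/Km = 6.00/3.57 = 1.681.
Since α = 1 + [I]/Ki, [I]/Ki = 1.681 − 1 = 0.6807 and Ki = 0.0789/0.6807 = 0.116 mM.

0.116 mM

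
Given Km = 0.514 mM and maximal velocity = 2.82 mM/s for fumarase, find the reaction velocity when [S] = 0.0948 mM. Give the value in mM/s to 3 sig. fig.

[S]/(Km+[S]) = 0.0948/0.6088 = 0.1557, the fractional saturation.
v = 0.1557 × Vmax = 0.1557 × 2.82 = 0.439 mM/s.

0.439 mM/s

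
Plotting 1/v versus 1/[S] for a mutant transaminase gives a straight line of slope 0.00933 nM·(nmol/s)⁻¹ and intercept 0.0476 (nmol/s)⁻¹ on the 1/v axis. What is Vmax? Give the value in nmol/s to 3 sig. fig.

21.0 nmol/s

The y-intercept of a Lineweaver–Burk plot equals 1/Vmax, so Vmax = 1/0.0476 = 21.0 nmol/s.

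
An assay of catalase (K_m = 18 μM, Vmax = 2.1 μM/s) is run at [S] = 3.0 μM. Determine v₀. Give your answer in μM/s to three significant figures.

v = Vmax·[S]/(Km + [S]) = 2.1 × 3.0 / (18 + 3.0)
  = 6.300 / 21.00 = 0.300 μM/s.

0.300 μM/s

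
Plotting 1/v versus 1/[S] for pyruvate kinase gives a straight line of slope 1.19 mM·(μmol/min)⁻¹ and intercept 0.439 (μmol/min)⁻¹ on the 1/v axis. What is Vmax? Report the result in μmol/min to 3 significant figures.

The y-intercept of a Lineweaver–Burk plot equals 1/Vmax, so Vmax = 1/0.439 = 2.28 μmol/min.

2.28 μmol/min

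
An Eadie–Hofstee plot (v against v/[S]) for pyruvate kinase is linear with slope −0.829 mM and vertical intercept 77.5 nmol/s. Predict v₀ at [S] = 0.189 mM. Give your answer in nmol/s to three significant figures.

14.4 nmol/s

In the Eadie–Hofstee form v = Vmax − Km·(v/[S]), the slope is −Km and the intercept is Vmax, so Km = 0.829 mM and Vmax = 77.5 nmol/s.
v = 77.5 × 0.189/(0.829 + 0.189) = 14.4 nmol/s.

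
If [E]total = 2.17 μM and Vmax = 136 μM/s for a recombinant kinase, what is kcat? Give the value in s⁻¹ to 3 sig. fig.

62.7 s⁻¹

kcat = Vmax/[E]total = 136 μM/s / 2.17 μM = 62.7 s⁻¹.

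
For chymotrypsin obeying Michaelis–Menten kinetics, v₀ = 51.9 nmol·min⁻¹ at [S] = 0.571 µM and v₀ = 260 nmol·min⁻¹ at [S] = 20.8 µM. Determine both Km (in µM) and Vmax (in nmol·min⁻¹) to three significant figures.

Km = 2.65 µM; Vmax = 293 nmol·min⁻¹

From v = Vmax[S]/(Km+[S]), each point gives Vmax = v(Km+[S])/[S].
Equating: 51.9(Km+0.571)/0.571 = 260(Km+20.8)/20.8.
90.89·Km + 51.9 = 12.50·Km + 260, so (90.89 − 12.50)·Km = 260 − 51.9.
Km = 208.1/78.39 = 2.65 µM; then Vmax = 51.9(2.65+0.571)/0.571 = 293 nmol·min⁻¹.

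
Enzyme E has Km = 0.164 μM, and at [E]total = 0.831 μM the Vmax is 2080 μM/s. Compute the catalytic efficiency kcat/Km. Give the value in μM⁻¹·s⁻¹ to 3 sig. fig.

kcat = Vmax/[E]total = 2080/0.831 = 2500 s⁻¹.
kcat/Km = 2500/0.164 = 15300 μM⁻¹·s⁻¹.

15300 μM⁻¹·s⁻¹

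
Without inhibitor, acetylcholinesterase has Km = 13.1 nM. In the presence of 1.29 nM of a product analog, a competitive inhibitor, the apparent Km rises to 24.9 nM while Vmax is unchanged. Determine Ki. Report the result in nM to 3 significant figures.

Competitive: Km,app = α·Km with α = 1 + [I]/Ki.
α = Km,app/Km = 24.9/13.1 = 1.901.
Ki = [I]/(α − 1) = 1.29/0.9008 = 1.43 nM.

1.43 nM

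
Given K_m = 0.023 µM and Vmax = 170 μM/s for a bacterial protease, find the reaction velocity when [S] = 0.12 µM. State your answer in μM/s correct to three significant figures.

[S]/(Km+[S]) = 0.12/0.1430 = 0.8392, the fractional saturation.
v = 0.8392 × Vmax = 0.8392 × 170 = 143 μM/s.

143 μM/s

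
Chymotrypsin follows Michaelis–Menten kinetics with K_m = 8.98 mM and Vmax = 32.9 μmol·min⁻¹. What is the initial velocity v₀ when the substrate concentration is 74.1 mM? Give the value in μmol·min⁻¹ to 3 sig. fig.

[S]/(Km+[S]) = 74.1/83.08 = 0.8919, the fractional saturation.
v = 0.8919 × Vmax = 0.8919 × 32.9 = 29.3 μmol·min⁻¹.

29.3 μmol·min⁻¹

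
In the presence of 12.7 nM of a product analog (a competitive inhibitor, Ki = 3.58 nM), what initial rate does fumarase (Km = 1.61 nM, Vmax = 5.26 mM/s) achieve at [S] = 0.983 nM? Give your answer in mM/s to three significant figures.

0.623 mM/s

With α = 1 + [I]/Ki = 1 + 12.7/3.58 = 4.547, the competitive rate law is v = Vmax[S] / (αKm + [S]).
v = 5.26×0.983 / (4.547×1.61 + 0.983) = 5.171/8.304 = 0.623 mM/s.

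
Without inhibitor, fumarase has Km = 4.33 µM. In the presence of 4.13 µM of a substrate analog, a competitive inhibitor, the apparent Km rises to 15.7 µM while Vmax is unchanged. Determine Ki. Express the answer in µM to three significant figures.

Competitive: Km,app = α·Km with α = 1 + [I]/Ki.
α = Km,app/Km = 15.7/4.33 = 3.626.
Since α = 1 + [I]/Ki, [I]/Ki = 3.626 − 1 = 2.626 and Ki = 4.13/2.626 = 1.57 µM.

1.57 µM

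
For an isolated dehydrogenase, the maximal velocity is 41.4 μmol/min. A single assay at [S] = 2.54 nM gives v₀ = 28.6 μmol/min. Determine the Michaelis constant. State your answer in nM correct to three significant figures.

v/Vmax = 28.6/41.4 = 0.6908 = [S]/(Km+[S]).
So Km + [S] = [S]/0.6908 = 3.677 nM, giving Km = 3.677 − 2.54 = 1.14 nM.

1.14 nM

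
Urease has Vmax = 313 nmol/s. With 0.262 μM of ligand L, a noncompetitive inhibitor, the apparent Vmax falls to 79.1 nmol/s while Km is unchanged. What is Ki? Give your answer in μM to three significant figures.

Noncompetitive: Vmax,app = Vmax/α with α = 1 + [I]/Ki.
α = Vmax/Vmax,app = 313/79.1 = 3.957.
Since α = 1 + [I]/Ki, [I]/Ki = 3.957 − 1 = 2.957 and Ki = 0.262/2.957 = 0.0886 μM.

0.0886 μM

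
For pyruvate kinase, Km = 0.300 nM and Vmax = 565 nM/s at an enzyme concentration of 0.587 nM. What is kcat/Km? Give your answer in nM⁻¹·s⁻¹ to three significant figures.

3210 nM⁻¹·s⁻¹

kcat = Vmax/[E]total = 565/0.587 = 963 s⁻¹.
kcat/Km = 963/0.300 = 3210 nM⁻¹·s⁻¹.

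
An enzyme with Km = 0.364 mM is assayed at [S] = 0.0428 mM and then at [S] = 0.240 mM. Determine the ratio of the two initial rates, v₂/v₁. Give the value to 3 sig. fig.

3.78

The fractional saturations are [S]/(Km+[S]) = 0.0428/0.4068 = 0.1052 and 0.240/0.6040 = 0.3974.
v₂/v₁ is just their ratio: 0.3974/0.1052 = 3.78.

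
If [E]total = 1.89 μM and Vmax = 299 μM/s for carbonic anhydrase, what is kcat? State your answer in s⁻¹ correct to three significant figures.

kcat = Vmax/[E]total = 299 μM/s / 1.89 μM = 158 s⁻¹.

158 s⁻¹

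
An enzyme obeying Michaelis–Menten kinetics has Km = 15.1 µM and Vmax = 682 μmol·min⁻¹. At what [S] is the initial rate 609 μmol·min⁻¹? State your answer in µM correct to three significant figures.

Rearranging v = Vmax[S]/(Km+[S]) gives [S] = Km·v/(Vmax − v).
[S] = 15.1 × 609 / (682 − 609) = 9196/73.00 = 126 µM.

126 µM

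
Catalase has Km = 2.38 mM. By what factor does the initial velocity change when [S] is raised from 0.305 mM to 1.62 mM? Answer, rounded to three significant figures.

The fractional saturations are [S]/(Km+[S]) = 0.305/2.685 = 0.1136 and 1.62/4.000 = 0.4050.
v₂/v₁ is just their ratio: 0.4050/0.1136 = 3.57.

3.57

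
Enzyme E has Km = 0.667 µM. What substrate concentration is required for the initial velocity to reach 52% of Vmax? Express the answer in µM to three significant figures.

0.723 µM

v/Vmax = [S]/(Km+[S]) = 0.52, so [S] = Km·0.52/(1 − 0.52) = 0.667 × 1.083.
[S] = 0.723 µM.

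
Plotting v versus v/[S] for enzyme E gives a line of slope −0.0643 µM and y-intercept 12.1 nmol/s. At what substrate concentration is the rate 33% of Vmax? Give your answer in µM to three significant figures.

0.0317 µM

The Eadie–Hofstee slope gives Km = 0.0643 µM (slope = −Km).
v/Vmax = [S]/(Km+[S]) = 0.33 ⇒ [S] = Km·0.33/(1−0.33) = 0.0643 × 0.4925 = 0.0317 µM.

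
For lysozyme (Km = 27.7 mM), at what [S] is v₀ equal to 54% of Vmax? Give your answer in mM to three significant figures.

v/Vmax = [S]/(Km+[S]) = 0.54, so [S] = Km·0.54/(1 − 0.54) = 27.7 × 1.174.
[S] = 32.5 mM.

32.5 mM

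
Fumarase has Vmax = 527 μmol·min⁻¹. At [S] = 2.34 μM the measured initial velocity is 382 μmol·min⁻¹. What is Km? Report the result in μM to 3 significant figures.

0.888 μM

v/Vmax = 382/527 = 0.7249 = [S]/(Km+[S]).
So Km + [S] = [S]/0.7249 = 3.228 μM, giving Km = 3.228 − 2.34 = 0.888 μM.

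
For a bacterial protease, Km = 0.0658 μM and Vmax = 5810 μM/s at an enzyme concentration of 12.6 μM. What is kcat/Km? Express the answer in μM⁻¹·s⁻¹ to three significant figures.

7010 μM⁻¹·s⁻¹

kcat = Vmax/[E]total = 5810/12.6 = 461 s⁻¹.
kcat/Km = 461/0.0658 = 7010 μM⁻¹·s⁻¹.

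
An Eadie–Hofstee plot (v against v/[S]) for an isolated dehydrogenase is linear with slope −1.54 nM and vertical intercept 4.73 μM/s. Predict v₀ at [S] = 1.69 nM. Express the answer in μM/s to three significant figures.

In the Eadie–Hofstee form v = Vmax − Km·(v/[S]), the slope is −Km and the intercept is Vmax, so Km = 1.54 nM and Vmax = 4.73 μM/s.
v = 4.73 × 1.69/(1.54 + 1.69) = 2.47 μM/s.

2.47 μM/s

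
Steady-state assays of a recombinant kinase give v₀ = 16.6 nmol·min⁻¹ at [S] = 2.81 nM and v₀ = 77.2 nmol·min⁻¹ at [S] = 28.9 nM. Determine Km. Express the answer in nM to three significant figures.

18.7 nM

From v = Vmax[S]/(Km+[S]), each point gives Vmax = v(Km+[S])/[S].
Equating: 16.6(Km+2.81)/2.81 = 77.2(Km+28.9)/28.9.
5.907·Km + 16.6 = 2.671·Km + 77.2, so (5.907 − 2.671)·Km = 77.2 − 16.6.
Km = 60.60/3.236 = 18.7 nM; then Vmax = 16.6(18.7+2.81)/2.81 = 127 nmol·min⁻¹.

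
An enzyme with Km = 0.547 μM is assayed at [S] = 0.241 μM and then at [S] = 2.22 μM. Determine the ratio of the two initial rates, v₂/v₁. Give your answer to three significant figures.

Since Vmax cancels, v₂/v₁ = [S]₂(Km+[S]₁) / [S]₁(Km+[S]₂).
= 2.22×(0.547+0.241) / (0.241×(0.547+2.22)) = 1.749/0.6668 = 2.62.

2.62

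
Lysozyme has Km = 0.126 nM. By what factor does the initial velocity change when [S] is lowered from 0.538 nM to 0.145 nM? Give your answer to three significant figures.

0.660

The fractional saturations are [S]/(Km+[S]) = 0.538/0.6640 = 0.8102 and 0.145/0.2710 = 0.5351.
v₂/v₁ is just their ratio: 0.5351/0.8102 = 0.660.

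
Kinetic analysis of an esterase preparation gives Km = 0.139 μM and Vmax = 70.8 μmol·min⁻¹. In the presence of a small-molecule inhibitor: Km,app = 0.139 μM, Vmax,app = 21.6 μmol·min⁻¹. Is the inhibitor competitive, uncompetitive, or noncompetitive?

noncompetitive

Vmax decreases (70.8 → 21.6 μmol·min⁻¹) while Km is unchanged — pure noncompetitive inhibition.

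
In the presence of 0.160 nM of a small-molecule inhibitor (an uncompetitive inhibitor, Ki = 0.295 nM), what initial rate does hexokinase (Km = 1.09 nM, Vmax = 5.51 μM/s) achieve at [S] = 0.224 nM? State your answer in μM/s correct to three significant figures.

α = 1 + [I]/Ki = 1 + 0.160/0.295 = 1.542.
For an uncompetitive inhibitor, both parameters are divided by α, giving Vmax/α and Km/α: Km,app = 0.707 nM, Vmax,app = 3.57 μM/s.
v = Vmax,app·[S]/(Km,app + [S]) = 3.57 × 0.224/(0.707 + 0.224) = 0.860 μM/s.

0.860 μM/s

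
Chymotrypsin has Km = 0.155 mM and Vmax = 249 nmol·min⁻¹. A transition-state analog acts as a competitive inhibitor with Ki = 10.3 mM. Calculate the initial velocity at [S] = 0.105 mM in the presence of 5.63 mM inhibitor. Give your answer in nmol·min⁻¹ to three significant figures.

75.8 nmol·min⁻¹

α = 1 + [I]/Ki = 1 + 5.63/10.3 = 1.547.
For a competitive inhibitor, Vmax is unchanged and the apparent Km becomes α·Km: Km,app = 0.240 mM, Vmax,app = 249 nmol·min⁻¹.
v = Vmax,app·[S]/(Km,app + [S]) = 249 × 0.105/(0.240 + 0.105) = 75.8 nmol·min⁻¹.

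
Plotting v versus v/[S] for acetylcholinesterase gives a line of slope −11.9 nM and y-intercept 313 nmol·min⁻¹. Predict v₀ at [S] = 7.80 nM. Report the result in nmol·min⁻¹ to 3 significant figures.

In the Eadie–Hofstee form v = Vmax − Km·(v/[S]), the slope is −Km and the intercept is Vmax, so Km = 11.9 nM and Vmax = 313 nmol·min⁻¹.
v = 313 × 7.80/(11.9 + 7.80) = 124 nmol·min⁻¹.

124 nmol·min⁻¹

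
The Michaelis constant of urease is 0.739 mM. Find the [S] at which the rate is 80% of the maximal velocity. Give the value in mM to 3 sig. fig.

v/Vmax = [S]/(Km+[S]) = 0.8, so [S] = Km·0.8/(1 − 0.8) = 0.739 × 4.000.
[S] = 2.96 mM.

2.96 mM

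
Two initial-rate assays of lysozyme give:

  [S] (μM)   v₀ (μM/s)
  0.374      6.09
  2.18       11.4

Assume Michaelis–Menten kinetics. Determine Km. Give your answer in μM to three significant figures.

0.480 μM

From v = Vmax[S]/(Km+[S]), each point gives Vmax = v(Km+[S])/[S].
Equating: 6.09(Km+0.374)/0.374 = 11.4(Km+2.18)/2.18.
16.28·Km + 6.09 = 5.229·Km + 11.4, so (16.28 − 5.229)·Km = 11.4 − 6.09.
Km = 5.310/11.05 = 0.480 μM; then Vmax = 6.09(0.480+0.374)/0.374 = 13.9 μM/s.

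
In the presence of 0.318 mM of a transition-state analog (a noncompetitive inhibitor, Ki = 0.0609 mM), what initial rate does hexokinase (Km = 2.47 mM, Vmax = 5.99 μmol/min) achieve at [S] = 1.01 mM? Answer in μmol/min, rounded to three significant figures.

α = 1 + [I]/Ki = 1 + 0.318/0.0609 = 6.222.
For a noncompetitive inhibitor, Vmax is reduced to Vmax/α while Km is unchanged: Km,app = 2.47 mM, Vmax,app = 0.963 μmol/min.
v = Vmax,app·[S]/(Km,app + [S]) = 0.963 × 1.01/(2.47 + 1.01) = 0.279 μmol/min.

0.279 μmol/min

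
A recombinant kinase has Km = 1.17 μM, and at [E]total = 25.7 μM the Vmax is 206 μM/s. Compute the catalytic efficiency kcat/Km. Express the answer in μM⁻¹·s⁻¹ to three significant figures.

kcat = Vmax/[E]total = 206/25.7 = 8.02 s⁻¹.
kcat/Km = 8.02/1.17 = 6.85 μM⁻¹·s⁻¹.

6.85 μM⁻¹·s⁻¹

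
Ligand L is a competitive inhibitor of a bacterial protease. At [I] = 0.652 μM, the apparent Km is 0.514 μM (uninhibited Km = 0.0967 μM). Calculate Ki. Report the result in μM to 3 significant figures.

0.151 μM

Competitive: Km,app = α·Km with α = 1 + [I]/Ki.
α = Km,app/Km = 0.514/0.0967 = 5.315.
Ki = [I]/(α − 1) = 0.652/4.315 = 0.151 μM.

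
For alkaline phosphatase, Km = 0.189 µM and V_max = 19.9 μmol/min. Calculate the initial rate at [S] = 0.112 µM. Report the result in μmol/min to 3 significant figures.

[S]/(Km+[S]) = 0.112/0.3010 = 0.3721, the fractional saturation.
v = 0.3721 × Vmax = 0.3721 × 19.9 = 7.40 μmol/min.

7.40 μmol/min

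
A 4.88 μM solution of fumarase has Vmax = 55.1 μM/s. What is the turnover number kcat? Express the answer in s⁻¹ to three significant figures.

kcat = Vmax/[E]total = 55.1 μM/s / 4.88 μM = 11.3 s⁻¹.

11.3 s⁻¹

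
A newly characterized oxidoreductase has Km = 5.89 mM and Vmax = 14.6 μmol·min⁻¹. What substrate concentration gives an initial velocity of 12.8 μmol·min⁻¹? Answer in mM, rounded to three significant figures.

41.9 mM

The required fractional saturation is v/Vmax = 12.8/14.6 = 0.8767.
Then [S]/(Km+[S]) = 0.8767 ⇒ [S] = 5.89 × 0.8767/(1 − 0.8767) = 41.9 mM.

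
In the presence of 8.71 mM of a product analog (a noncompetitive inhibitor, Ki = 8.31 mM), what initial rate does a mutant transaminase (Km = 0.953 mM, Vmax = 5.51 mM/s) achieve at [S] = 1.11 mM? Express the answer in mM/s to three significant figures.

With α = 1 + [I]/Ki = 1 + 8.71/8.31 = 2.048, the noncompetitive rate law is v = (Vmax/α)·[S] / (Km + [S]).
v = (5.51/2.048)×1.11 / (0.953 + 1.11) = 2.986/2.063 = 1.45 mM/s.

1.45 mM/s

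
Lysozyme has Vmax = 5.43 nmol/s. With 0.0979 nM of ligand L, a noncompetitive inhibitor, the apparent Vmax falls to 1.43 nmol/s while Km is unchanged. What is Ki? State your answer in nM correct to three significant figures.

Noncompetitive: Vmax,app = Vmax/α with α = 1 + [I]/Ki.
α = Vmax/Vmax,app = 5.43/1.43 = 3.797.
Ki = [I]/(α − 1) = 0.0979/2.797 = 0.0350 nM.

0.0350 nM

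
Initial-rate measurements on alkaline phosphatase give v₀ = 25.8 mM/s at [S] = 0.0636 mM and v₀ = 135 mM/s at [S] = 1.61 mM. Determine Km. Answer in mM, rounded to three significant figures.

0.339 mM

From v = Vmax[S]/(Km+[S]), each point gives Vmax = v(Km+[S])/[S].
Equating: 25.8(Km+0.0636)/0.0636 = 135(Km+1.61)/1.61.
405.7·Km + 25.8 = 83.85·Km + 135, so (405.7 − 83.85)·Km = 135 − 25.8.
Km = 109.2/321.8 = 0.339 mM; then Vmax = 25.8(0.339+0.0636)/0.0636 = 163 mM/s.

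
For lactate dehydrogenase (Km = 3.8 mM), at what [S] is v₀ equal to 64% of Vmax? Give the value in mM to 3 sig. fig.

v/Vmax = [S]/(Km+[S]) = 0.64, so [S] = Km·0.64/(1 − 0.64) = 3.8 × 1.778.
[S] = 6.76 mM.

6.76 mM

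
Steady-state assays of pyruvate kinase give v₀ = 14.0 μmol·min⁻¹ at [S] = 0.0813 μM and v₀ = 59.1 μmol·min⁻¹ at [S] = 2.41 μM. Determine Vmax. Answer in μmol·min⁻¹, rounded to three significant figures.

In reciprocal form, 1/v = (Km/Vmax)·(1/[S]) + 1/Vmax. The two points give (1/[S], 1/v) = (12.30, 0.07143) and (0.4149, 0.01692).
Slope = (0.07143 − 0.01692)/(12.30 − 0.4149) = 0.004586; intercept = 0.07143 − 0.004586×12.30 = 0.01502.
Vmax = 1/intercept = 66.6 μmol·min⁻¹; Km = slope × Vmax = 0.004586 × 66.6 = 0.305 μM.

66.6 μmol·min⁻¹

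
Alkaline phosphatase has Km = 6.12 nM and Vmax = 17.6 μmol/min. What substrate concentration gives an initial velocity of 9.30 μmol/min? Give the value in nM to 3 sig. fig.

The required fractional saturation is v/Vmax = 9.30/17.6 = 0.5284.
Then [S]/(Km+[S]) = 0.5284 ⇒ [S] = 6.12 × 0.5284/(1 − 0.5284) = 6.86 nM.

6.86 nM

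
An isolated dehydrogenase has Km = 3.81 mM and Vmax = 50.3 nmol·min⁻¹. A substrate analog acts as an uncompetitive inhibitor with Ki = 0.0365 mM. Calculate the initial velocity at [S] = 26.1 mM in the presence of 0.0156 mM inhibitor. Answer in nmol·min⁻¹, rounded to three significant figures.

32.0 nmol·min⁻¹

α = 1 + [I]/Ki = 1 + 0.0156/0.0365 = 1.427.
For an uncompetitive inhibitor, both parameters are divided by α, giving Vmax/α and Km/α: Km,app = 2.67 mM, Vmax,app = 35.2 nmol·min⁻¹.
v = Vmax,app·[S]/(Km,app + [S]) = 35.2 × 26.1/(2.67 + 26.1) = 32.0 nmol·min⁻¹.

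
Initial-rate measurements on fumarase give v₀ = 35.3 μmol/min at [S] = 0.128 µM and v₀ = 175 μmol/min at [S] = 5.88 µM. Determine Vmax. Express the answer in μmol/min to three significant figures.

192 μmol/min

From v = Vmax[S]/(Km+[S]), each point gives Vmax = v(Km+[S])/[S].
Equating: 35.3(Km+0.128)/0.128 = 175(Km+5.88)/5.88.
275.8·Km + 35.3 = 29.76·Km + 175, so (275.8 − 29.76)·Km = 175 − 35.3.
Km = 139.7/246.0 = 0.568 µM; then Vmax = 35.3(0.568+0.128)/0.128 = 192 μmol/min.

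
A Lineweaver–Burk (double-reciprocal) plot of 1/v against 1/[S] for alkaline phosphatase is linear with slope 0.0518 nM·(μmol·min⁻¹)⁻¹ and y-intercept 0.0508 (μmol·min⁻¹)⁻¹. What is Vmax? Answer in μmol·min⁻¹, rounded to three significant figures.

The y-intercept of a Lineweaver–Burk plot equals 1/Vmax, so Vmax = 1/0.0508 = 19.7 μmol·min⁻¹.

19.7 μmol·min⁻¹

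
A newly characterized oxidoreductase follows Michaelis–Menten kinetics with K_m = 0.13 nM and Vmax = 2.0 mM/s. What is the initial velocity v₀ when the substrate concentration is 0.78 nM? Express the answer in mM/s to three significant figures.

1.71 mM/s

[S]/(Km+[S]) = 0.78/0.9100 = 0.8571, the fractional saturation.
v = 0.8571 × Vmax = 0.8571 × 2.0 = 1.71 mM/s.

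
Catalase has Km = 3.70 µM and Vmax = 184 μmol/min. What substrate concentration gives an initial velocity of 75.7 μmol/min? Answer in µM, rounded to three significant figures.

2.59 µM

Rearranging v = Vmax[S]/(Km+[S]) gives [S] = Km·v/(Vmax − v).
[S] = 3.70 × 75.7 / (184 − 75.7) = 280.1/108.3 = 2.59 µM.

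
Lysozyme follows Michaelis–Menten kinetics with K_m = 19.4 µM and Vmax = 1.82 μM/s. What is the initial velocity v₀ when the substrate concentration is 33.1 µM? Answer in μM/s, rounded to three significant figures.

1.15 μM/s

v = Vmax·[S]/(Km + [S]) = 1.82 × 33.1 / (19.4 + 33.1)
  = 60.24 / 52.50 = 1.15 μM/s.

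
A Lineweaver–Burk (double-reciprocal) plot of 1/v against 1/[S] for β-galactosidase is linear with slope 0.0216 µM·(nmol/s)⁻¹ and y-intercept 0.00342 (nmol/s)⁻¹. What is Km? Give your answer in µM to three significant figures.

6.32 µM

y-intercept = 1/Vmax ⇒ Vmax = 292 nmol/s; slope = Km/Vmax ⇒ Km = slope × Vmax.
Km = 0.0216 × 292 = 6.32 µM.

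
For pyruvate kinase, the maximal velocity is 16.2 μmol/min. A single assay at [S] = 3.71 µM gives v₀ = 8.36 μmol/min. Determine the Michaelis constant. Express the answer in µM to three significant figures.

3.48 µM

v/Vmax = 8.36/16.2 = 0.5160 = [S]/(Km+[S]).
So Km + [S] = [S]/0.5160 = 7.189 µM, giving Km = 7.189 − 3.71 = 3.48 µM.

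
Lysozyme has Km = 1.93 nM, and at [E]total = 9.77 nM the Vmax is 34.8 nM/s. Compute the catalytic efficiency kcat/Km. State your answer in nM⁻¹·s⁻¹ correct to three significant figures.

1.85 nM⁻¹·s⁻¹

kcat = Vmax/[E]total = 34.8/9.77 = 3.56 s⁻¹.
kcat/Km = 3.56/1.93 = 1.85 nM⁻¹·s⁻¹.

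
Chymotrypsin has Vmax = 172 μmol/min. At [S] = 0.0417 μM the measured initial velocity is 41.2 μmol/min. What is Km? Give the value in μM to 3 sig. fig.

From v = Vmax[S]/(Km+[S]), Km = [S](Vmax − v)/v.
Km = 0.0417 × (172 − 41.2) / 41.2 = 5.454/41.2 = 0.132 μM.

0.132 μM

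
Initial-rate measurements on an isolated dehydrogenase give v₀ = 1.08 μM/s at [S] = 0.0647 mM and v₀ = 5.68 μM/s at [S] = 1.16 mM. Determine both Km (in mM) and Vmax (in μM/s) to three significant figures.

In reciprocal form, 1/v = (Km/Vmax)·(1/[S]) + 1/Vmax. The two points give (1/[S], 1/v) = (15.46, 0.9259) and (0.8621, 0.1761).
Slope = (0.9259 − 0.1761)/(15.46 − 0.8621) = 0.05138; intercept = 0.9259 − 0.05138×15.46 = 0.1318.
Vmax = 1/intercept = 7.59 μM/s; Km = slope × Vmax = 0.05138 × 7.59 = 0.390 mM.

Km = 0.390 mM; Vmax = 7.59 μM/s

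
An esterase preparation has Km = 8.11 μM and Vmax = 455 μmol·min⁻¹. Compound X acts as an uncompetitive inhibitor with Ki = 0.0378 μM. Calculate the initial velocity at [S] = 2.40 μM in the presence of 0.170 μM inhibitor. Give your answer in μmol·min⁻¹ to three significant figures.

51.3 μmol·min⁻¹

α = 1 + [I]/Ki = 1 + 0.170/0.0378 = 5.497.
For an uncompetitive inhibitor, both parameters are divided by α, giving Vmax/α and Km/α: Km,app = 1.48 μM, Vmax,app = 82.8 μmol·min⁻¹.
v = Vmax,app·[S]/(Km,app + [S]) = 82.8 × 2.40/(1.48 + 2.40) = 51.3 μmol·min⁻¹.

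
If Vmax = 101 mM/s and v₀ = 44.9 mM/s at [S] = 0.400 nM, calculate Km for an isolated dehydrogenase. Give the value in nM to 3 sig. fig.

0.500 nM

From v = Vmax[S]/(Km+[S]), Km = [S](Vmax − v)/v.
Km = 0.400 × (101 − 44.9) / 44.9 = 22.44/44.9 = 0.500 nM.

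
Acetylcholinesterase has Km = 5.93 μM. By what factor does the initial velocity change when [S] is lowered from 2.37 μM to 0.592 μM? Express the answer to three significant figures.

0.318

Since Vmax cancels, v₂/v₁ = [S]₂(Km+[S]₁) / [S]₁(Km+[S]₂).
= 0.592×(5.93+2.37) / (2.37×(5.93+0.592)) = 4.914/15.46 = 0.318.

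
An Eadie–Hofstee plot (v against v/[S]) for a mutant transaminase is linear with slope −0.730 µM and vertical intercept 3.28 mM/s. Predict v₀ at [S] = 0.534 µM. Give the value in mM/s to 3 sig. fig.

1.39 mM/s

In the Eadie–Hofstee form v = Vmax − Km·(v/[S]), the slope is −Km and the intercept is Vmax, so Km = 0.730 µM and Vmax = 3.28 mM/s.
v = 3.28 × 0.534/(0.730 + 0.534) = 1.39 mM/s.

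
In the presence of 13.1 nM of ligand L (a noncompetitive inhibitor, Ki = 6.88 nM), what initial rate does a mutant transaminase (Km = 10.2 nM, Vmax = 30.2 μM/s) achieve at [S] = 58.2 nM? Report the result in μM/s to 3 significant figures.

With α = 1 + [I]/Ki = 1 + 13.1/6.88 = 2.904, the noncompetitive rate law is v = (Vmax/α)·[S] / (Km + [S]).
v = (30.2/2.904)×58.2 / (10.2 + 58.2) = 605.2/68.40 = 8.85 μM/s.

8.85 μM/s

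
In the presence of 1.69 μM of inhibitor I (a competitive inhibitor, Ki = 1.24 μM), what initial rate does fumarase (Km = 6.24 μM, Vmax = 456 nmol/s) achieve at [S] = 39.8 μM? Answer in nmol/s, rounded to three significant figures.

With α = 1 + [I]/Ki = 1 + 1.69/1.24 = 2.363, the competitive rate law is v = Vmax[S] / (αKm + [S]).
v = 456×39.8 / (2.363×6.24 + 39.8) = 18150/54.54 = 333 nmol/s.

333 nmol/s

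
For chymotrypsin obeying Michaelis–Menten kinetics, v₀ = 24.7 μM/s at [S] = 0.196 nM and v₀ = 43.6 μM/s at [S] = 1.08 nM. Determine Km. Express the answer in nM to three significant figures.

0.221 nM

From v = Vmax[S]/(Km+[S]), each point gives Vmax = v(Km+[S])/[S].
Equating: 24.7(Km+0.196)/0.196 = 43.6(Km+1.08)/1.08.
126.0·Km + 24.7 = 40.37·Km + 43.6, so (126.0 − 40.37)·Km = 43.6 − 24.7.
Km = 18.90/85.65 = 0.221 nM; then Vmax = 24.7(0.221+0.196)/0.196 = 52.5 μM/s.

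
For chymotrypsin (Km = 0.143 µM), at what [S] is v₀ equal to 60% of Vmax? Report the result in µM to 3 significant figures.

0.214 µM

v/Vmax = [S]/(Km+[S]) = 0.6, so [S] = Km·0.6/(1 − 0.6) = 0.143 × 1.500.
[S] = 0.214 µM.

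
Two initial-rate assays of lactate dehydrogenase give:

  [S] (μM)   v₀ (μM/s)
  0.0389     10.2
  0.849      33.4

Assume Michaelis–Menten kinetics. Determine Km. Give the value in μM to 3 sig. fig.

In reciprocal form, 1/v = (Km/Vmax)·(1/[S]) + 1/Vmax. The two points give (1/[S], 1/v) = (25.71, 0.09804) and (1.178, 0.02994).
Slope = (0.09804 − 0.02994)/(25.71 − 1.178) = 0.002776; intercept = 0.09804 − 0.002776×25.71 = 0.02667.
Vmax = 1/intercept = 37.5 μM/s; Km = slope × Vmax = 0.002776 × 37.5 = 0.104 μM.

0.104 μM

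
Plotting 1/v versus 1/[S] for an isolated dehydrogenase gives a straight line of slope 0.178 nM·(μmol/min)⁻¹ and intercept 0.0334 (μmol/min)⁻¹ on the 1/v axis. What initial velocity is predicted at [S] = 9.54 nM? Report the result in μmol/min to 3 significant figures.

19.2 μmol/min

The y-intercept is 1/Vmax, so Vmax = 1/0.0334 = 29.9 μmol/min.
The slope is Km/Vmax, so Km = 0.178 × 29.9 = 5.33 nM.
Then v = 29.9 × 9.54/(5.33 + 9.54) = 19.2 μmol/min.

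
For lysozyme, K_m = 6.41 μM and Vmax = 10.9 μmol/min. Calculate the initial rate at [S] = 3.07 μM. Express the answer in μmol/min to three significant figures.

3.53 μmol/min

[S]/(Km+[S]) = 3.07/9.480 = 0.3238, the fractional saturation.
v = 0.3238 × Vmax = 0.3238 × 10.9 = 3.53 μmol/min.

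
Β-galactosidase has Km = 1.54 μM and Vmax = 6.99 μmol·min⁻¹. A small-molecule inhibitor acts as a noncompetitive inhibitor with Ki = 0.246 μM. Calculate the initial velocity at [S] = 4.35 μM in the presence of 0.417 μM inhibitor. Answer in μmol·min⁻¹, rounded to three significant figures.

With α = 1 + [I]/Ki = 1 + 0.417/0.246 = 2.695, the noncompetitive rate law is v = (Vmax/α)·[S] / (Km + [S]).
v = (6.99/2.695)×4.35 / (1.54 + 4.35) = 11.28/5.890 = 1.92 μmol·min⁻¹.

1.92 μmol·min⁻¹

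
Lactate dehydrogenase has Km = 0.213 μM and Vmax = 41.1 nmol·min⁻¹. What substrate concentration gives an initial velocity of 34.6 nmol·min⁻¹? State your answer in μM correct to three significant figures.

1.13 μM

Rearranging v = Vmax[S]/(Km+[S]) gives [S] = Km·v/(Vmax − v).
[S] = 0.213 × 34.6 / (41.1 − 34.6) = 7.370/6.500 = 1.13 μM.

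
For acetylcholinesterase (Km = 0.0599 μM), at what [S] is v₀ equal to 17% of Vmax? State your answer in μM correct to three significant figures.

v/Vmax = [S]/(Km+[S]) = 0.17, so [S] = Km·0.17/(1 − 0.17) = 0.0599 × 0.2048.
[S] = 0.0123 μM.

0.0123 μM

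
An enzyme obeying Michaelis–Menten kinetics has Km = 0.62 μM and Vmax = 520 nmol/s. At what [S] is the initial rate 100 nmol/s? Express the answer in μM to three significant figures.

0.148 μM

Rearranging v = Vmax[S]/(Km+[S]) gives [S] = Km·v/(Vmax − v).
[S] = 0.62 × 100 / (520 − 100) = 62.00/420.0 = 0.148 μM.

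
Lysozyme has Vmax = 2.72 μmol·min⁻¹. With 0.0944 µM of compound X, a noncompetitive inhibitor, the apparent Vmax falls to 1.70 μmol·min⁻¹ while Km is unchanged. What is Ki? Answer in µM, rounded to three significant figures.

0.157 µM

Noncompetitive: Vmax,app = Vmax/α with α = 1 + [I]/Ki.
α = Vmax/Vmax,app = 2.72/1.70 = 1.600.
Ki = [I]/(α − 1) = 0.0944/0.6000 = 0.157 µM.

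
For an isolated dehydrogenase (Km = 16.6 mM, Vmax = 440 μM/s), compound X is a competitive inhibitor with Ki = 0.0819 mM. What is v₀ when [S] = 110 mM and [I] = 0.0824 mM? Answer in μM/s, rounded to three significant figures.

α = 1 + [I]/Ki = 1 + 0.0824/0.0819 = 2.006.
For a competitive inhibitor, Vmax is unchanged and the apparent Km becomes α·Km: Km,app = 33.3 mM, Vmax,app = 440 μM/s.
v = Vmax,app·[S]/(Km,app + [S]) = 440 × 110/(33.3 + 110) = 338 μM/s.

338 μM/s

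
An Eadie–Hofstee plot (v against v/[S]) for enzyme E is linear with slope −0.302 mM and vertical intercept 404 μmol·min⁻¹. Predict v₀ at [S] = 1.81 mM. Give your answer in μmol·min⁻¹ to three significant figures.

In the Eadie–Hofstee form v = Vmax − Km·(v/[S]), the slope is −Km and the intercept is Vmax, so Km = 0.302 mM and Vmax = 404 μmol·min⁻¹.
v = 404 × 1.81/(0.302 + 1.81) = 346 μmol·min⁻¹.

346 μmol·min⁻¹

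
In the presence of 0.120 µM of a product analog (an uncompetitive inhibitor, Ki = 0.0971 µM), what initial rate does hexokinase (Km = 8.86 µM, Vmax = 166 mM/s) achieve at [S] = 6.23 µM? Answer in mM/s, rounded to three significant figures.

45.4 mM/s

With α = 1 + [I]/Ki = 1 + 0.120/0.0971 = 2.236, the uncompetitive rate law is v = (Vmax/α)·[S] / (Km/α + [S]).
v = (166/2.236)×6.23 / (8.86/2.236 + 6.23) = 462.5/10.19 = 45.4 mM/s.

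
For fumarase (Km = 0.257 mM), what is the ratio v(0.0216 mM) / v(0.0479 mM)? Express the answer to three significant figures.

0.494

The fractional saturations are [S]/(Km+[S]) = 0.0479/0.3049 = 0.1571 and 0.0216/0.2786 = 0.07753.
v₂/v₁ is just their ratio: 0.07753/0.1571 = 0.494.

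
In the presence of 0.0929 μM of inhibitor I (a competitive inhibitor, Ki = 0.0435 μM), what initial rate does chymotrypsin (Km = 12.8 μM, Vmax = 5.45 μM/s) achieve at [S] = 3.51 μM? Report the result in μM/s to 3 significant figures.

0.438 μM/s

α = 1 + [I]/Ki = 1 + 0.0929/0.0435 = 3.136.
For a competitive inhibitor, Vmax is unchanged and the apparent Km becomes α·Km: Km,app = 40.1 μM, Vmax,app = 5.45 μM/s.
v = Vmax,app·[S]/(Km,app + [S]) = 5.45 × 3.51/(40.1 + 3.51) = 0.438 μM/s.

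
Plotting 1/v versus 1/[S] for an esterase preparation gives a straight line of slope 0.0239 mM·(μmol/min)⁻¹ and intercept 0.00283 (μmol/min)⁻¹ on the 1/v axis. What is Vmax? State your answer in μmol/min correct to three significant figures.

353 μmol/min

The y-intercept of a Lineweaver–Burk plot equals 1/Vmax, so Vmax = 1/0.00283 = 353 μmol/min.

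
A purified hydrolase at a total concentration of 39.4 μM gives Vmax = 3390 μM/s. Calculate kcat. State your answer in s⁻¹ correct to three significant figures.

86.0 s⁻¹

kcat = Vmax/[E]total = 3390 μM/s / 39.4 μM = 86.0 s⁻¹.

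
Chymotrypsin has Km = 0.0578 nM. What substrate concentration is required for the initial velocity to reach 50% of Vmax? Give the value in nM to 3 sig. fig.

0.0578 nM

v/Vmax = [S]/(Km+[S]) = 0.5, so [S] = Km·0.5/(1 − 0.5) = 0.0578 × 1.000.
[S] = 0.0578 nM.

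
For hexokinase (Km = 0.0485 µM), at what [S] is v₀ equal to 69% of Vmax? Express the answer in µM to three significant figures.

0.108 µM

v/Vmax = [S]/(Km+[S]) = 0.69, so [S] = Km·0.69/(1 − 0.69) = 0.0485 × 2.226.
[S] = 0.108 µM.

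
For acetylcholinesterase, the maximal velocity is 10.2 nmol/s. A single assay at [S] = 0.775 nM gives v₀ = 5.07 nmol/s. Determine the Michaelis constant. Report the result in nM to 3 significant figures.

From v = Vmax[S]/(Km+[S]), Km = [S](Vmax − v)/v.
Km = 0.775 × (10.2 − 5.07) / 5.07 = 3.976/5.07 = 0.784 nM.

0.784 nM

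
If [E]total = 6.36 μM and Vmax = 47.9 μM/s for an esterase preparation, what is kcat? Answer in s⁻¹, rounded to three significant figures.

kcat = Vmax/[E]total = 47.9 μM/s / 6.36 μM = 7.53 s⁻¹.

7.53 s⁻¹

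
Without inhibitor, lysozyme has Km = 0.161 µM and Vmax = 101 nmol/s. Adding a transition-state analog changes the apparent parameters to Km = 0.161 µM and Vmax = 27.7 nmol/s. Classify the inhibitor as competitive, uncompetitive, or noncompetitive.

noncompetitive

Vmax decreases (101 → 27.7 nmol/s) while Km is unchanged — pure noncompetitive inhibition.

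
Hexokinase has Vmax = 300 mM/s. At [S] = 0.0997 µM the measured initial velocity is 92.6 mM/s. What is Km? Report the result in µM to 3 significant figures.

v/Vmax = 92.6/300 = 0.3087 = [S]/(Km+[S]).
So Km + [S] = [S]/0.3087 = 0.3230 µM, giving Km = 0.3230 − 0.0997 = 0.223 µM.

0.223 µM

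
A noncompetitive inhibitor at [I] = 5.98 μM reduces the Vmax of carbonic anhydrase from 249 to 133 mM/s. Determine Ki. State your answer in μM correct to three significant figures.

6.86 μM

Noncompetitive: Vmax,app = Vmax/α with α = 1 + [I]/Ki.
α = Vmax/Vmax,app = 249/133 = 1.872.
Since α = 1 + [I]/Ki, [I]/Ki = 1.872 − 1 = 0.8722 and Ki = 5.98/0.8722 = 6.86 μM.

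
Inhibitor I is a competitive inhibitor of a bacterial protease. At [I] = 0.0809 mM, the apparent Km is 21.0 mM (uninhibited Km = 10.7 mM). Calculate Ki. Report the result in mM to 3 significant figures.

Competitive: Km,app = α·Km with α = 1 + [I]/Ki.
α = Km,app/Km = 21.0/10.7 = 1.963.
Since α = 1 + [I]/Ki, [I]/Ki = 1.963 − 1 = 0.9626 and Ki = 0.0809/0.9626 = 0.0840 mM.

0.0840 mM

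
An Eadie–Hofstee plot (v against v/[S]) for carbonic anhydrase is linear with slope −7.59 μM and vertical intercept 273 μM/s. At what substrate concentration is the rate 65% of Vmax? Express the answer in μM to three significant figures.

14.1 μM

The Eadie–Hofstee slope gives Km = 7.59 μM (slope = −Km).
v/Vmax = [S]/(Km+[S]) = 0.65 ⇒ [S] = Km·0.65/(1−0.65) = 7.59 × 1.857 = 14.1 μM.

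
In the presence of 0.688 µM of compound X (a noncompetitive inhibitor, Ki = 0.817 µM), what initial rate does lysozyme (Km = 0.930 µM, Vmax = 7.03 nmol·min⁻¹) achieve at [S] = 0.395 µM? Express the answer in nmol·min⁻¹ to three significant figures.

1.14 nmol·min⁻¹

α = 1 + [I]/Ki = 1 + 0.688/0.817 = 1.842.
For a noncompetitive inhibitor, Vmax is reduced to Vmax/α while Km is unchanged: Km,app = 0.930 µM, Vmax,app = 3.82 nmol·min⁻¹.
v = Vmax,app·[S]/(Km,app + [S]) = 3.82 × 0.395/(0.930 + 0.395) = 1.14 nmol·min⁻¹.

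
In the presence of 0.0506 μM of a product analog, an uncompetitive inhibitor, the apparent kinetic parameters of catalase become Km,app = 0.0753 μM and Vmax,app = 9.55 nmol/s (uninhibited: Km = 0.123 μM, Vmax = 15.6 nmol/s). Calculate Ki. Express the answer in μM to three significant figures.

Uncompetitive: Vmax,app = Vmax/α (and Km,app = Km/α) with α = 1 + [I]/Ki.
α = Vmax/Vmax,app = 15.6/9.55 = 1.634.
Since α = 1 + [I]/Ki, [I]/Ki = 1.634 − 1 = 0.6335 and Ki = 0.0506/0.6335 = 0.0799 μM.

0.0799 μM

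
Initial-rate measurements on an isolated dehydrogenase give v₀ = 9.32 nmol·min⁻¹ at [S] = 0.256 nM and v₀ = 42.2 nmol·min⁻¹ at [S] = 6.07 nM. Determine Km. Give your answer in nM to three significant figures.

In reciprocal form, 1/v = (Km/Vmax)·(1/[S]) + 1/Vmax. The two points give (1/[S], 1/v) = (3.906, 0.1073) and (0.1647, 0.02370).
Slope = (0.1073 − 0.02370)/(3.906 − 0.1647) = 0.02234; intercept = 0.1073 − 0.02234×3.906 = 0.02002.
Vmax = 1/intercept = 50.0 nmol·min⁻¹; Km = slope × Vmax = 0.02234 × 50.0 = 1.12 nM.

1.12 nM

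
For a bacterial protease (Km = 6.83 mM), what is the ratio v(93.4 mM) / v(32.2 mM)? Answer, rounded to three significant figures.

1.13

The fractional saturations are [S]/(Km+[S]) = 32.2/39.03 = 0.8250 and 93.4/100.2 = 0.9319.
v₂/v₁ is just their ratio: 0.9319/0.8250 = 1.13.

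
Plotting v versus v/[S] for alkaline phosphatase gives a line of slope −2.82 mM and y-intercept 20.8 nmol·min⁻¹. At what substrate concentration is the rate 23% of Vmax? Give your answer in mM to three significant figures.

The Eadie–Hofstee slope gives Km = 2.82 mM (slope = −Km).
v/Vmax = [S]/(Km+[S]) = 0.23 ⇒ [S] = Km·0.23/(1−0.23) = 2.82 × 0.2987 = 0.842 mM.

0.842 mM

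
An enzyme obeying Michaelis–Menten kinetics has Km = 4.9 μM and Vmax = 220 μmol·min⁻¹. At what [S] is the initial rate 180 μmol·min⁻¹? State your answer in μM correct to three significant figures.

The required fractional saturation is v/Vmax = 180/220 = 0.8182.
Then [S]/(Km+[S]) = 0.8182 ⇒ [S] = 4.9 × 0.8182/(1 − 0.8182) = 22.1 μM.

22.1 μM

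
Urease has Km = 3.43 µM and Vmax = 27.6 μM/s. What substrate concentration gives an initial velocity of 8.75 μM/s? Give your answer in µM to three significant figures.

1.59 µM

The required fractional saturation is v/Vmax = 8.75/27.6 = 0.3170.
Then [S]/(Km+[S]) = 0.3170 ⇒ [S] = 3.43 × 0.3170/(1 − 0.3170) = 1.59 µM.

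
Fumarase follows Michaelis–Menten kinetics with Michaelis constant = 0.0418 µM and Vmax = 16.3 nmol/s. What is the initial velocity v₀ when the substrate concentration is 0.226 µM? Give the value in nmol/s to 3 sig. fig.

v = Vmax·[S]/(Km + [S]) = 16.3 × 0.226 / (0.0418 + 0.226)
  = 3.684 / 0.2678 = 13.8 nmol/s.

13.8 nmol/s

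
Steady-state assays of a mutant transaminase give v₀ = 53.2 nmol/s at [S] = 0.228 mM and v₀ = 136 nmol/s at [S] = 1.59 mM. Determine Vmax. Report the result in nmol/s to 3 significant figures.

184 nmol/s

In reciprocal form, 1/v = (Km/Vmax)·(1/[S]) + 1/Vmax. The two points give (1/[S], 1/v) = (4.386, 0.01880) and (0.6289, 0.007353).
Slope = (0.01880 − 0.007353)/(4.386 − 0.6289) = 0.003046; intercept = 0.01880 − 0.003046×4.386 = 0.005437.
Vmax = 1/intercept = 184 nmol/s; Km = slope × Vmax = 0.003046 × 184 = 0.560 mM.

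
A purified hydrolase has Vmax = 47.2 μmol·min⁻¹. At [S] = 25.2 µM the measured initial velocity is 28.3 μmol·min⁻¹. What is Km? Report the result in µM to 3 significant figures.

16.8 µM

From v = Vmax[S]/(Km+[S]), Km = [S](Vmax − v)/v.
Km = 25.2 × (47.2 − 28.3) / 28.3 = 476.3/28.3 = 16.8 µM.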